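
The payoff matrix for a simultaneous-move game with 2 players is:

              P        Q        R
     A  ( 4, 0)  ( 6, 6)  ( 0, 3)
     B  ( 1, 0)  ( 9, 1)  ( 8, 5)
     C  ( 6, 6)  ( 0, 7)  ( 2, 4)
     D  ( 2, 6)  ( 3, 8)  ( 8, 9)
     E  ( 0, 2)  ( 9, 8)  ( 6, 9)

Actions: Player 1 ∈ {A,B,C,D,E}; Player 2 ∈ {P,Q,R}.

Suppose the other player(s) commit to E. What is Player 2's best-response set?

u_2(P vs E) = 2
u_2(Q vs E) = 8
u_2(R vs E) = 9
max payoff 9 at {R}

P2 best: {R}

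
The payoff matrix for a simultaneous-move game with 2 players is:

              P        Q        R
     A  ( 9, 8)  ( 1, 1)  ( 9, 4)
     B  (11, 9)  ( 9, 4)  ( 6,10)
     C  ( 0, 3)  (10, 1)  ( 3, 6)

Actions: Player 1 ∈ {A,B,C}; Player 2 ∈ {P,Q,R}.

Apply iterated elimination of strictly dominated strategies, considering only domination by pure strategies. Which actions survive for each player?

Remaining: P1:{A,B} P2:{P,R}

P2 drop Q (P beats it: A:8>1 B:9>4 C:3>1)
P1 drop C (A beats it: P:9>0 R:9>3)
P1→{A,B} P2→{P,R}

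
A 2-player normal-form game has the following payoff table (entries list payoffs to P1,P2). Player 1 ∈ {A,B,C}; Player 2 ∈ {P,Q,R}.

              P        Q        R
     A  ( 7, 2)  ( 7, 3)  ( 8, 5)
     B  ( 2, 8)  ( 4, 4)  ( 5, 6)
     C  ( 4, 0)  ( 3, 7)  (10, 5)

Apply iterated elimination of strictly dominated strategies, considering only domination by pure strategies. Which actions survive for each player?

P1 drop B (A beats it: P:7>2 Q:7>4 R:8>5)
P2 drop P (Q beats it: A:3>2 C:7>0)
P1→{A,C} P2→{Q,R}

Survivors P1:{A,C} P2:{Q,R}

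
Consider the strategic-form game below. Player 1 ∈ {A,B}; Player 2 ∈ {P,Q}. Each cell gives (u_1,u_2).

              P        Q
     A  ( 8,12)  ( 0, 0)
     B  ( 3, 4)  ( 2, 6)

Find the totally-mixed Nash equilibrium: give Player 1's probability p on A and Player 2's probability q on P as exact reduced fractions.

P1 indiff ⇒ q·8+(1-q)·0 = q·3+(1-q)·2 ⇒ q(5) = (1-q)(2) ⇒ q = 2/7
P2 indiff ⇒ p·12+(1-p)·4 = p·0+(1-p)·6 ⇒ p(12) = (1-p)(2) ⇒ p = 1/7

p=1/7, q=2/7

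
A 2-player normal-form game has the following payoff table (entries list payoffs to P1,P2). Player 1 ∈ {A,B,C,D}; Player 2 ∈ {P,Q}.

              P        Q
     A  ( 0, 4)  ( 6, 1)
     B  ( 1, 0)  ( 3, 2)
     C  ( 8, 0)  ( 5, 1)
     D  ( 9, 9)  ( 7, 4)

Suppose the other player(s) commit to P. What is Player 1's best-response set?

u_1(A vs P) = 0
u_1(B vs P) = 1
u_1(C vs P) = 8
u_1(D vs P) = 9
max payoff 9 at {D}

argmax u_1 = {D}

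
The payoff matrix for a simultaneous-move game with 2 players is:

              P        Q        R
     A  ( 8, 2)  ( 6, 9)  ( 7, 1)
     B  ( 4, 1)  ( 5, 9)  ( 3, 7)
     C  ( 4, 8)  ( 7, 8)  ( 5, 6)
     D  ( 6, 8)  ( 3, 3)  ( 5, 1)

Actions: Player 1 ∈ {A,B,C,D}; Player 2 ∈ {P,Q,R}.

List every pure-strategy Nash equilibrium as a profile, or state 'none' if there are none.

(A,P): not NE [P2→Q gives 9>2]
(A,Q): not NE [P1→C gives 7>6]
(A,R): not NE [P2→Q gives 9>1]
(B,P): not NE [P1→A gives 8>4; P2→Q gives 9>1]
(B,Q): not NE [P1→C gives 7>5]
(B,R): not NE [P1→A gives 7>3; P2→Q gives 9>7]
(C,P): not NE [P1→A gives 8>4]
(C,Q): NE
(C,R): not NE [P1→A gives 7>5; P2→Q gives 8>6]
(D,P): not NE [P1→A gives 8>6]
(D,Q): not NE [P1→C gives 7>3; P2→P gives 8>3]
(D,R): not NE [P1→A gives 7>5; P2→P gives 8>1]

PSNE = {(C,Q)}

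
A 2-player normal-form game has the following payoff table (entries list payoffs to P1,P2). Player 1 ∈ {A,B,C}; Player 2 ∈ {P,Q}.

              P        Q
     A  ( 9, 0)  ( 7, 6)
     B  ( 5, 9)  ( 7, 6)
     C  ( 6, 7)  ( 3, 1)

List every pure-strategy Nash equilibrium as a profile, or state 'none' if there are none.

Nash profiles: (A,Q)

(A,P): not NE [P2→Q gives 6>0]
(A,Q): NE
(B,P): not NE [P1→A gives 9>5]
(B,Q): not NE [P2→P gives 9>6]
(C,P): not NE [P1→A gives 9>6]
(C,Q): not NE [P1→B gives 7>3; P2→P gives 7>1]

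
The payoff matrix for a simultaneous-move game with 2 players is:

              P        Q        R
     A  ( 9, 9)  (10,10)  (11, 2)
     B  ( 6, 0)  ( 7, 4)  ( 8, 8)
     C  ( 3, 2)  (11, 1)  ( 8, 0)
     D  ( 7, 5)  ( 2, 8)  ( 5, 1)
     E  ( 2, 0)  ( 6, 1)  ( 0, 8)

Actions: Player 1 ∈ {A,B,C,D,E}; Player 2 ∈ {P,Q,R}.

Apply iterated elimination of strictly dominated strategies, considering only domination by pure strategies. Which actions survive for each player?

Remaining: P1:{A,C} P2:{P,Q}

P1 drop B (A beats it: P:9>6 Q:10>7 R:11>8)
P1 drop D (A beats it: P:9>7 Q:10>2 R:11>5)
P1 drop E (A beats it: P:9>2 Q:10>6 R:11>0)
P2 drop R (P beats it: A:9>2 C:2>0)
P1→{A,C} P2→{P,Q}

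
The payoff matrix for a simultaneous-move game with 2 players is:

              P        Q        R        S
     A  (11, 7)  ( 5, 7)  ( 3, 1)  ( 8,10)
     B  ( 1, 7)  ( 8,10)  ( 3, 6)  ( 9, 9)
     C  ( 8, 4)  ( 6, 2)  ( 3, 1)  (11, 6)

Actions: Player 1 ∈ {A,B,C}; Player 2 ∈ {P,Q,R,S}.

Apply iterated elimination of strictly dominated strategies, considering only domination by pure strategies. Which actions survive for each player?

Survivors P1:{B,C} P2:{Q,S}

P2 drop P (S beats it: A:10>7 B:9>7 C:6>4)
P2 drop R (Q beats it: A:7>1 B:10>6 C:2>1)
P1 drop A (B beats it: Q:8>5 S:9>8)
P1→{B,C} P2→{Q,S}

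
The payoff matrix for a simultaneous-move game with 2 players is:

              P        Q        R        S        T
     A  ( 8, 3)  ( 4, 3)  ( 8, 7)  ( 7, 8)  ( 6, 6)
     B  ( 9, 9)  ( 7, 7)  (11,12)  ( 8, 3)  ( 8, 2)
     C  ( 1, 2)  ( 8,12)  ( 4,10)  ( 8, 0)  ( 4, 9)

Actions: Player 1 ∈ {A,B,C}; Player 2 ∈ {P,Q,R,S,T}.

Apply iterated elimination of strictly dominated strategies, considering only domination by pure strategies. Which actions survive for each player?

IESDS → P1:{B,C} P2:{Q,R}

P1 drop A (B beats it: P:9>8 Q:7>4 R:11>8 S:8>7 T:8>6)
P2 drop P (R beats it: B:12>9 C:10>2)
P2 drop S (Q beats it: B:7>3 C:12>0)
P2 drop T (Q beats it: B:7>2 C:12>9)
P1→{B,C} P2→{Q,R}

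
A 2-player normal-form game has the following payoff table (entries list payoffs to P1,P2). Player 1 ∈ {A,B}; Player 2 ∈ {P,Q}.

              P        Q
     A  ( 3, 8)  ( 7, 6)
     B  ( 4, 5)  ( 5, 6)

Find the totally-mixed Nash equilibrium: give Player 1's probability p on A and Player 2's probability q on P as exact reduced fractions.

P1 indiff ⇒ q·3+(1-q)·7 = q·4+(1-q)·5 ⇒ q(-1) = (1-q)(-2) ⇒ q = 2/3
P2 indiff ⇒ p·8+(1-p)·5 = p·6+(1-p)·6 ⇒ p(2) = (1-p)(1) ⇒ p = 1/3

p=1/3, q=2/3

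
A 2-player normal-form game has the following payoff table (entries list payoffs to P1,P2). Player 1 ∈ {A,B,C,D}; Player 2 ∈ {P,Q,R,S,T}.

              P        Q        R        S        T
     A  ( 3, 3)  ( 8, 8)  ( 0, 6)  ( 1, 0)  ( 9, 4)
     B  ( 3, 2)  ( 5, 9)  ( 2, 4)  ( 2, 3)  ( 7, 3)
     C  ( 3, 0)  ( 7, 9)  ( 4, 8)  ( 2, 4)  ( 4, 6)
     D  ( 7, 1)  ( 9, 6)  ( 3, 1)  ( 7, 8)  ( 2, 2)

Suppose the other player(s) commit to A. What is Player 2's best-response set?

u_2(P vs A) = 3
u_2(Q vs A) = 8
u_2(R vs A) = 6
u_2(S vs A) = 0
u_2(T vs A) = 4
max payoff 8 at {Q}

argmax u_2 = {Q}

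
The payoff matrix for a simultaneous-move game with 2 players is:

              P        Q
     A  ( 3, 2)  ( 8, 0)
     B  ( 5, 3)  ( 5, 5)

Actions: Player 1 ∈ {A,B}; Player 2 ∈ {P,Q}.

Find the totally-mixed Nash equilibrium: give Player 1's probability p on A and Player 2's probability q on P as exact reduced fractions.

(p,q) = (1/2, 3/5)

P1 indiff ⇒ q·3+(1-q)·8 = q·5+(1-q)·5 ⇒ q(-2) = (1-q)(-3) ⇒ q = 3/5
P2 indiff ⇒ p·2+(1-p)·3 = p·0+(1-p)·5 ⇒ p(2) = (1-p)(2) ⇒ p = 1/2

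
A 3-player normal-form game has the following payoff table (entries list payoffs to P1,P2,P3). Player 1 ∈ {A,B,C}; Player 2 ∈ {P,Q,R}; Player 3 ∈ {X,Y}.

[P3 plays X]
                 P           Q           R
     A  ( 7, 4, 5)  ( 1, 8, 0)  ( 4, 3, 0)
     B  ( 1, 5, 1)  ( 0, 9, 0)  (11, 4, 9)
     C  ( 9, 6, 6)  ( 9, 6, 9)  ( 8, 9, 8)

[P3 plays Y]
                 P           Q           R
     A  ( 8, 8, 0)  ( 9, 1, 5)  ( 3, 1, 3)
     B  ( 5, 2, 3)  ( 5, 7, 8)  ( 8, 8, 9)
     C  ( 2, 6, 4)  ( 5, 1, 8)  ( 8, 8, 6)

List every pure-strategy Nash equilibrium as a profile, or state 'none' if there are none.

Nash profiles: (B,R,Y)

(A,P,X): not NE [P1→C gives 9>7; P2→Q gives 8>4]
(A,P,Y): not NE [P3→X gives 5>0]
(A,Q,X): not NE [P1→C gives 9>1; P3→Y gives 5>0]
(A,Q,Y): not NE [P2→P gives 8>1]
(A,R,X): not NE [P1→B gives 11>4; P2→Q gives 8>3; P3→Y gives 3>0]
(A,R,Y): not NE [P1→C gives 8>3; P2→P gives 8>1]
(B,P,X): not NE [P1→C gives 9>1; P2→Q gives 9>5; P3→Y gives 3>1]
(B,P,Y): not NE [P1→A gives 8>5; P2→R gives 8>2]
(B,Q,X): not NE [P1→C gives 9>0; P3→Y gives 8>0]
(B,Q,Y): not NE [P1→A gives 9>5; P2→R gives 8>7]
(B,R,X): not NE [P2→Q gives 9>4]
(B,R,Y): NE
(C,P,X): not NE [P2→R gives 9>6]
(C,P,Y): not NE [P1→A gives 8>2; P2→R gives 8>6; P3→X gives 6>4]
(C,Q,X): not NE [P2→R gives 9>6]
(C,Q,Y): not NE [P1→A gives 9>5; P2→R gives 8>1; P3→X gives 9>8]
(C,R,X): not NE [P1→B gives 11>8]
(C,R,Y): not NE [P3→X gives 8>6]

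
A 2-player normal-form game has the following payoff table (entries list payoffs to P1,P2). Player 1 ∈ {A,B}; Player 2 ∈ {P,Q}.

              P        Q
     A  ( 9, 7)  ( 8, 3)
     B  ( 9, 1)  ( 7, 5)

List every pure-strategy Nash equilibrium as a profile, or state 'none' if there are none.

Nash profiles: (A,P)

(A,P): NE
(A,Q): not NE [P2→P gives 7>3]
(B,P): not NE [P2→Q gives 5>1]
(B,Q): not NE [P1→A gives 8>7]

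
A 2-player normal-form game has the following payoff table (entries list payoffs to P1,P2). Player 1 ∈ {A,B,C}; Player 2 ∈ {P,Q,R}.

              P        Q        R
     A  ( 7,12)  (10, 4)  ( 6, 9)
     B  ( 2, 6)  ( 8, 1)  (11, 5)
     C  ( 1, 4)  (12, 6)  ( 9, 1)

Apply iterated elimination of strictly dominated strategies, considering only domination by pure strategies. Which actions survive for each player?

IESDS → P1:{A,C} P2:{P,Q}

P2 drop R (P beats it: A:12>9 B:6>5 C:4>1)
P1 drop B (A beats it: P:7>2 Q:10>8)
P1→{A,C} P2→{P,Q}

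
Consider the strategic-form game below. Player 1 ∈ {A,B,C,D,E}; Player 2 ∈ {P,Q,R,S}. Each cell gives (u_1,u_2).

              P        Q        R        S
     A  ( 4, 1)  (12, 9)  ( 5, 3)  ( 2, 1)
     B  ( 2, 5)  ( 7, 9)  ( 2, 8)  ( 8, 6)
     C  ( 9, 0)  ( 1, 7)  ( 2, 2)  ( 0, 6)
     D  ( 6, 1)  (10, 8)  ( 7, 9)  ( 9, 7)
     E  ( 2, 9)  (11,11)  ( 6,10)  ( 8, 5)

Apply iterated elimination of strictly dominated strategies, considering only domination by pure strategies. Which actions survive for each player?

Remaining: P1:{A,D,E} P2:{Q,R}

P1 drop B (D beats it: P:6>2 Q:10>7 R:7>2 S:9>8)
P2 drop P (Q beats it: A:9>1 C:7>0 D:8>1 E:11>9)
P1 drop C (A beats it: Q:12>1 R:5>2 S:2>0)
P2 drop S (Q beats it: A:9>1 D:8>7 E:11>5)
P1→{A,D,E} P2→{Q,R}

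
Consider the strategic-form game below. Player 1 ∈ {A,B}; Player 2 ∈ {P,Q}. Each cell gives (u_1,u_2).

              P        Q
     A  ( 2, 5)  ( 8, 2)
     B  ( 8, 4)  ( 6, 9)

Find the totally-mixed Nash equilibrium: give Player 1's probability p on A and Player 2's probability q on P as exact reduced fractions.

P1 indiff ⇒ q·2+(1-q)·8 = q·8+(1-q)·6 ⇒ q(-6) = (1-q)(-2) ⇒ q = 1/4
P2 indiff ⇒ p·5+(1-p)·4 = p·2+(1-p)·9 ⇒ p(3) = (1-p)(5) ⇒ p = 5/8

(p,q) = (5/8, 1/4)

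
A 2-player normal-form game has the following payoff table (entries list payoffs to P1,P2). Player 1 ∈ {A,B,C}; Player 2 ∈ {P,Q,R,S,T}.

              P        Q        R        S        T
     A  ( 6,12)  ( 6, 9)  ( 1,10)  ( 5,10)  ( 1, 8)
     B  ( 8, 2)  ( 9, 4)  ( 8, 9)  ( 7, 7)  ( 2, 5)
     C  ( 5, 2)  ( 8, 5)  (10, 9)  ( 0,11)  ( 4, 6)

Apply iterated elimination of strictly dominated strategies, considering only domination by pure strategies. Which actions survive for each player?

Remaining: P1:{B,C} P2:{R,S}

P1 drop A (B beats it: P:8>6 Q:9>6 R:8>1 S:7>5 T:2>1)
P2 drop P (Q beats it: B:4>2 C:5>2)
P2 drop Q (R beats it: B:9>4 C:9>5)
P2 drop T (R beats it: B:9>5 C:9>6)
P1→{B,C} P2→{R,S}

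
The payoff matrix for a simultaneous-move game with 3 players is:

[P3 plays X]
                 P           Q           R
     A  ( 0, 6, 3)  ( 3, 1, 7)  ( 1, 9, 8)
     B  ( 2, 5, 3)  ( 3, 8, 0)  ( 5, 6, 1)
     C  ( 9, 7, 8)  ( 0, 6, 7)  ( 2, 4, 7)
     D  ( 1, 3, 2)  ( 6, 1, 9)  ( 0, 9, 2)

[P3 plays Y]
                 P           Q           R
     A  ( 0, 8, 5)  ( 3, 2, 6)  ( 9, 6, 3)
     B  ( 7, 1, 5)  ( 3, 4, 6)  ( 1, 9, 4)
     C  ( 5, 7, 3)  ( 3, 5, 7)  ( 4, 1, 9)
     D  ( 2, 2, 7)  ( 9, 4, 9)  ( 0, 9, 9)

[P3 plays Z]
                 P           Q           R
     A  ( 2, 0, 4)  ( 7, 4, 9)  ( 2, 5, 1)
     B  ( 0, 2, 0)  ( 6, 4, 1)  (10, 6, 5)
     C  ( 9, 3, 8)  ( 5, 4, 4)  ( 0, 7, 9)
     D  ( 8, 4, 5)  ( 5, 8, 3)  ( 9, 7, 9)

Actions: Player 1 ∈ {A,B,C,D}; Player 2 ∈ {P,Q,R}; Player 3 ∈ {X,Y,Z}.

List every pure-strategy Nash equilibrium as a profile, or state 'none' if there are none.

Nash profiles: (B,R,Z), (C,P,X)

(A,P,X): not NE [P1→C gives 9>0; P2→R gives 9>6; P3→Y gives 5>3]
(A,P,Y): not NE [P1→B gives 7>0]
(A,P,Z): not NE [P1→C gives 9>2; P2→R gives 5>0; P3→Y gives 5>4]
(A,Q,X): not NE [P1→D gives 6>3; P2→R gives 9>1; P3→Z gives 9>7]
(A,Q,Y): not NE [P1→D gives 9>3; P2→P gives 8>2; P3→Z gives 9>6]
(A,Q,Z): not NE [P2→R gives 5>4]
(A,R,X): not NE [P1→B gives 5>1]
(A,R,Y): not NE [P2→P gives 8>6; P3→X gives 8>3]
(A,R,Z): not NE [P1→B gives 10>2; P3→X gives 8>1]
(B,P,X): not NE [P1→C gives 9>2; P2→Q gives 8>5; P3→Y gives 5>3]
(B,P,Y): not NE [P2→R gives 9>1]
(B,P,Z): not NE [P1→C gives 9>0; P2→R gives 6>2; P3→Y gives 5>0]
(B,Q,X): not NE [P1→D gives 6>3; P3→Y gives 6>0]
(B,Q,Y): not NE [P1→D gives 9>3; P2→R gives 9>4]
(B,Q,Z): not NE [P1→A gives 7>6; P2→R gives 6>4; P3→Y gives 6>1]
(B,R,X): not NE [P2→Q gives 8>6; P3→Z gives 5>1]
(B,R,Y): not NE [P1→A gives 9>1; P3→Z gives 5>4]
(B,R,Z): NE
(C,P,X): NE
(C,P,Y): not NE [P1→B gives 7>5; P3→Z gives 8>3]
(C,P,Z): not NE [P2→R gives 7>3]
(C,Q,X): not NE [P1→D gives 6>0; P2→P gives 7>6]
(C,Q,Y): not NE [P1→D gives 9>3; P2→P gives 7>5]
(C,Q,Z): not NE [P1→A gives 7>5; P2→R gives 7>4; P3→Y gives 7>4]
(C,R,X): not NE [P1→B gives 5>2; P2→P gives 7>4; P3→Z gives 9>7]
(C,R,Y): not NE [P1→A gives 9>4; P2→P gives 7>1]
(C,R,Z): not NE [P1→B gives 10>0]
(D,P,X): not NE [P1→C gives 9>1; P2→R gives 9>3; P3→Y gives 7>2]
(D,P,Y): not NE [P1→B gives 7>2; P2→R gives 9>2]
(D,P,Z): not NE [P1→C gives 9>8; P2→Q gives 8>4; P3→Y gives 7>5]
(D,Q,X): not NE [P2→R gives 9>1]
(D,Q,Y): not NE [P2→R gives 9>4]
(D,Q,Z): not NE [P1→A gives 7>5; P3→Y gives 9>3]
(D,R,X): not NE [P1→B gives 5>0; P3→Z gives 9>2]
(D,R,Y): not NE [P1→A gives 9>0]
(D,R,Z): not NE [P1→B gives 10>9; P2→Q gives 8>7]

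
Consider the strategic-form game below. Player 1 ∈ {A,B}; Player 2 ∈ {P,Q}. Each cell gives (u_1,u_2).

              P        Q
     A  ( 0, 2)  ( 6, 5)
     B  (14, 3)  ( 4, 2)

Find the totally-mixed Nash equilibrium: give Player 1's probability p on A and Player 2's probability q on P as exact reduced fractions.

(p,q) = (1/4, 1/8)

P1 indiff ⇒ q·0+(1-q)·6 = q·14+(1-q)·4 ⇒ q(-14) = (1-q)(-2) ⇒ q = 1/8
P2 indiff ⇒ p·2+(1-p)·3 = p·5+(1-p)·2 ⇒ p(-3) = (1-p)(-1) ⇒ p = 1/4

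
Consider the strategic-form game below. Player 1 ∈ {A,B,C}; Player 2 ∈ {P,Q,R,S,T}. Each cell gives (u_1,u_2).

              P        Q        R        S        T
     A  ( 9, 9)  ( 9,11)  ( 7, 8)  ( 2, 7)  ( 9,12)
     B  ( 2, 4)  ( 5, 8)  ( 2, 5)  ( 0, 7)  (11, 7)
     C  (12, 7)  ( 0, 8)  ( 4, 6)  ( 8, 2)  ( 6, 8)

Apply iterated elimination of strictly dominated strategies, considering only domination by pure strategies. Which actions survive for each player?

Remaining: P1:{A,B} P2:{Q,T}

P2 drop P (Q beats it: A:11>9 B:8>4 C:8>7)
P2 drop R (Q beats it: A:11>8 B:8>5 C:8>6)
P2 drop S (Q beats it: A:11>7 B:8>7 C:8>2)
P1 drop C (A beats it: Q:9>0 T:9>6)
P1→{A,B} P2→{Q,T}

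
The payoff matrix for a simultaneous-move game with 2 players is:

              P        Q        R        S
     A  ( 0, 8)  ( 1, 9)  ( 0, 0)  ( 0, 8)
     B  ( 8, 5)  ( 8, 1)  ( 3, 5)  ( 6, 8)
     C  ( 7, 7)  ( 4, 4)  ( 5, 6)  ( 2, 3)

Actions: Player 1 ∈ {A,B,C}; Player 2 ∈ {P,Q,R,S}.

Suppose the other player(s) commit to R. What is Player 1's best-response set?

P1 best: {C}

u_1(A vs R) = 0
u_1(B vs R) = 3
u_1(C vs R) = 5
max payoff 5 at {C}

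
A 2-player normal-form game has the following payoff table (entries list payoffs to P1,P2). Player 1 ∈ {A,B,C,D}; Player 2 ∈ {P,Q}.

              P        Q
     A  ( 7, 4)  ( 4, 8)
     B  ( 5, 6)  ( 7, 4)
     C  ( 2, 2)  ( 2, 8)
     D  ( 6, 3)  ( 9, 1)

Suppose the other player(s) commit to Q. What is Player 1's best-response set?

u_1(A vs Q) = 4
u_1(B vs Q) = 7
u_1(C vs Q) = 2
u_1(D vs Q) = 9
max payoff 9 at {D}

argmax u_1 = {D}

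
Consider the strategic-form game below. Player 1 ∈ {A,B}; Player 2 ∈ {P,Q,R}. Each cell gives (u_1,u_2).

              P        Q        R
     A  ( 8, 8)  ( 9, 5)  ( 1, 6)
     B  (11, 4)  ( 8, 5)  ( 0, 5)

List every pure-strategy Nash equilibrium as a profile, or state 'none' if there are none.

Equilibria: none

(A,P): not NE [P1→B gives 11>8]
(A,Q): not NE [P2→P gives 8>5]
(A,R): not NE [P2→P gives 8>6]
(B,P): not NE [P2→R gives 5>4]
(B,Q): not NE [P1→A gives 9>8]
(B,R): not NE [P1→A gives 1>0]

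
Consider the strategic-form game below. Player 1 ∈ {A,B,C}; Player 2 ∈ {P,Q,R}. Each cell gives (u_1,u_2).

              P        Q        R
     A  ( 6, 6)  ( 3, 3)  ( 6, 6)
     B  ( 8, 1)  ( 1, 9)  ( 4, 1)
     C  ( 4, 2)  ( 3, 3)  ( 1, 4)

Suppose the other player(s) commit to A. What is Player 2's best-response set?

u_2(P vs A) = 6
u_2(Q vs A) = 3
u_2(R vs A) = 6
max payoff 6 at {P,R}

P2 best: {P,R}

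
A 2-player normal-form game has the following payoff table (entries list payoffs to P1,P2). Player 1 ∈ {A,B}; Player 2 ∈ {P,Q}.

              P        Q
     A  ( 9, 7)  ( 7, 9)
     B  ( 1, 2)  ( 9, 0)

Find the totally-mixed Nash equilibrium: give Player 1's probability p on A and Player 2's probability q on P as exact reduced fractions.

P1 indiff ⇒ q·9+(1-q)·7 = q·1+(1-q)·9 ⇒ q(8) = (1-q)(2) ⇒ q = 1/5
P2 indiff ⇒ p·7+(1-p)·2 = p·9+(1-p)·0 ⇒ p(-2) = (1-p)(-2) ⇒ p = 1/2

(p,q) = (1/2, 1/5)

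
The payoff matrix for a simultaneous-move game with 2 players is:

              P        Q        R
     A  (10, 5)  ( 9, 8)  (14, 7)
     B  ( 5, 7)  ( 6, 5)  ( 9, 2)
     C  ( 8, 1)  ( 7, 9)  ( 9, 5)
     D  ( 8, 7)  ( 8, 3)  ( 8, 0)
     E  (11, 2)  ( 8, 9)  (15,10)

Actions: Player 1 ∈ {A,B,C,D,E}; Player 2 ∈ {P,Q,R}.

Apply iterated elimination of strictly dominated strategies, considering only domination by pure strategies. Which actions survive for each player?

P1 drop B (A beats it: P:10>5 Q:9>6 R:14>9)
P1 drop C (A beats it: P:10>8 Q:9>7 R:14>9)
P1 drop D (A beats it: P:10>8 Q:9>8 R:14>8)
P2 drop P (Q beats it: A:8>5 E:9>2)
P1→{A,E} P2→{Q,R}

Survivors P1:{A,E} P2:{Q,R}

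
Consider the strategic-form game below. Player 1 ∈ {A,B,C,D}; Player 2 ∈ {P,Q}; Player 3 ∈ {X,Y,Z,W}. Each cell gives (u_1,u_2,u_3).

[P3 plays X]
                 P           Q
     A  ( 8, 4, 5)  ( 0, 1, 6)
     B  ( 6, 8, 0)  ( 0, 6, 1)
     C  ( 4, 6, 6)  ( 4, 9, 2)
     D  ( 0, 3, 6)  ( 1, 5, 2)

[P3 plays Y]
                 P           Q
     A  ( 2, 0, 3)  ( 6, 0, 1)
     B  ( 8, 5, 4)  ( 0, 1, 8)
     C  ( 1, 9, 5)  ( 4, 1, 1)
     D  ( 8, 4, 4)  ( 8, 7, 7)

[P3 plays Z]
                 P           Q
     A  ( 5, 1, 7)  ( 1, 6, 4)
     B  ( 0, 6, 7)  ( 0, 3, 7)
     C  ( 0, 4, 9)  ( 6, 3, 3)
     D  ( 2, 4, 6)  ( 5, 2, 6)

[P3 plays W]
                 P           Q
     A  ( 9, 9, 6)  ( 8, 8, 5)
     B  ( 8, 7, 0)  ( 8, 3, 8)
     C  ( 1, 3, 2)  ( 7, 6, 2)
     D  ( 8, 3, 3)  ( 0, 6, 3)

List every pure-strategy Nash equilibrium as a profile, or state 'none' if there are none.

NE set: (D,Q,Y)

(A,P,X): not NE [P3→Z gives 7>5]
(A,P,Y): not NE [P1→D gives 8>2; P3→Z gives 7>3]
(A,P,Z): not NE [P2→Q gives 6>1]
(A,P,W): not NE [P3→Z gives 7>6]
(A,Q,X): not NE [P1→C gives 4>0; P2→P gives 4>1]
(A,Q,Y): not NE [P1→D gives 8>6; P3→X gives 6>1]
(A,Q,Z): not NE [P1→C gives 6>1; P3→X gives 6>4]
(A,Q,W): not NE [P2→P gives 9>8; P3→X gives 6>5]
(B,P,X): not NE [P1→A gives 8>6; P3→Z gives 7>0]
(B,P,Y): not NE [P3→Z gives 7>4]
(B,P,Z): not NE [P1→A gives 5>0]
(B,P,W): not NE [P1→A gives 9>8; P3→Z gives 7>0]
(B,Q,X): not NE [P1→C gives 4>0; P2→P gives 8>6; P3→W gives 8>1]
(B,Q,Y): not NE [P1→D gives 8>0; P2→P gives 5>1]
(B,Q,Z): not NE [P1→C gives 6>0; P2→P gives 6>3; P3→W gives 8>7]
(B,Q,W): not NE [P2→P gives 7>3]
(C,P,X): not NE [P1→A gives 8>4; P2→Q gives 9>6; P3→Z gives 9>6]
(C,P,Y): not NE [P1→D gives 8>1; P3→Z gives 9>5]
(C,P,Z): not NE [P1→A gives 5>0]
(C,P,W): not NE [P1→A gives 9>1; P2→Q gives 6>3; P3→Z gives 9>2]
(C,Q,X): not NE [P3→Z gives 3>2]
(C,Q,Y): not NE [P1→D gives 8>4; P2→P gives 9>1; P3→Z gives 3>1]
(C,Q,Z): not NE [P2→P gives 4>3]
(C,Q,W): not NE [P1→B gives 8>7; P3→Z gives 3>2]
(D,P,X): not NE [P1→A gives 8>0; P2→Q gives 5>3]
(D,P,Y): not NE [P2→Q gives 7>4; P3→Z gives 6>4]
(D,P,Z): not NE [P1→A gives 5>2]
(D,P,W): not NE [P1→A gives 9>8; P2→Q gives 6>3; P3→Z gives 6>3]
(D,Q,X): not NE [P1→C gives 4>1; P3→Y gives 7>2]
(D,Q,Y): NE
(D,Q,Z): not NE [P1→C gives 6>5; P2→P gives 4>2; P3→Y gives 7>6]
(D,Q,W): not NE [P1→B gives 8>0; P3→Y gives 7>3]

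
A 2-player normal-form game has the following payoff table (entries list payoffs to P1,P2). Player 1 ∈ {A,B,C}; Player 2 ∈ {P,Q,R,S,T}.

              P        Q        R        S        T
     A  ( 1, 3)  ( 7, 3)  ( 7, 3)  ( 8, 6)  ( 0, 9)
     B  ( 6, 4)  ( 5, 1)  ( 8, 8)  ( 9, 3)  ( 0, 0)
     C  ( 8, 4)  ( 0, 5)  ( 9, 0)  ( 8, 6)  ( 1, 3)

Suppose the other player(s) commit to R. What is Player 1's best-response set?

BR_1 = {C}

u_1(A vs R) = 7
u_1(B vs R) = 8
u_1(C vs R) = 9
max payoff 9 at {C}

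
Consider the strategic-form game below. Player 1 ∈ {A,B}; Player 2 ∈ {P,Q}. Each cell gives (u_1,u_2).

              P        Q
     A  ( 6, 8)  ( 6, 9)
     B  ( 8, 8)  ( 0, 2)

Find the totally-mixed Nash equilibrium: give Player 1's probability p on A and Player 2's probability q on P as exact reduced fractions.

P1 mixes 6/7 on A; P2 mixes 3/4 on P

P1 indiff ⇒ q·6+(1-q)·6 = q·8+(1-q)·0 ⇒ q(-2) = (1-q)(-6) ⇒ q = 3/4
P2 indiff ⇒ p·8+(1-p)·8 = p·9+(1-p)·2 ⇒ p(-1) = (1-p)(-6) ⇒ p = 6/7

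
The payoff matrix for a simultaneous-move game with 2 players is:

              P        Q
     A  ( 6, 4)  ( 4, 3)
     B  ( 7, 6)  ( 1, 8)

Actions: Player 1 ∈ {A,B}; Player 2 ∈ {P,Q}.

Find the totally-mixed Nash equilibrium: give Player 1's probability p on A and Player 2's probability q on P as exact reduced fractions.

(p,q) = (2/3, 3/4)

P1 indiff ⇒ q·6+(1-q)·4 = q·7+(1-q)·1 ⇒ q(-1) = (1-q)(-3) ⇒ q = 3/4
P2 indiff ⇒ p·4+(1-p)·6 = p·3+(1-p)·8 ⇒ p(1) = (1-p)(2) ⇒ p = 2/3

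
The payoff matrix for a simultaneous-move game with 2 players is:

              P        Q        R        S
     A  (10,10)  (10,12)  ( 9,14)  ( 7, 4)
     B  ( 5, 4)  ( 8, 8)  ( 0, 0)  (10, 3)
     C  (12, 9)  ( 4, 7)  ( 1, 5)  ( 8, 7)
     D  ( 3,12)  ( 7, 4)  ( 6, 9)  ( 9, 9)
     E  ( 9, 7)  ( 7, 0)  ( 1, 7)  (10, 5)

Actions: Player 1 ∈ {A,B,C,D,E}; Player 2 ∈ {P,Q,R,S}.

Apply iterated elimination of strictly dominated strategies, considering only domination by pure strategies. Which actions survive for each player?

P2 drop S (P beats it: A:10>4 B:4>3 C:9>7 D:12>9 E:7>5)
P1 drop B (A beats it: P:10>5 Q:10>8 R:9>0)
P1 drop D (A beats it: P:10>3 Q:10>7 R:9>6)
P1 drop E (A beats it: P:10>9 Q:10>7 R:9>1)
P1→{A,C} P2→{P,Q,R}

Survivors P1:{A,C} P2:{P,Q,R}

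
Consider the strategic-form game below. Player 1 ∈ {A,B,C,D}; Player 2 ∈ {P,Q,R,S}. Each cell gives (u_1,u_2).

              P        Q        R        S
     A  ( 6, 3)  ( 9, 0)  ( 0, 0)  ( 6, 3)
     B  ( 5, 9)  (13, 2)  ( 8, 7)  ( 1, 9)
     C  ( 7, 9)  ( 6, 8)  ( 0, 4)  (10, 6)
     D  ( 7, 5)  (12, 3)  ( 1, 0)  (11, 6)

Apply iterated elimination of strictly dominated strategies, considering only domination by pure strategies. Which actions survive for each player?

Remaining: P1:{C,D} P2:{P,S}

P1 drop A (D beats it: P:7>6 Q:12>9 R:1>0 S:11>6)
P2 drop Q (P beats it: B:9>2 C:9>8 D:5>3)
P2 drop R (P beats it: B:9>7 C:9>4 D:5>0)
P1 drop B (C beats it: P:7>5 S:10>1)
P1→{C,D} P2→{P,S}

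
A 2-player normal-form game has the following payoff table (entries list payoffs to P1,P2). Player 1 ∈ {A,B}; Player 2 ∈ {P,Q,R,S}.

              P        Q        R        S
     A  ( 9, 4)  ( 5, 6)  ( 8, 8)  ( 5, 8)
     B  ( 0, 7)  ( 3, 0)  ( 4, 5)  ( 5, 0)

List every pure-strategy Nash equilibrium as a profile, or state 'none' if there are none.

PSNE = {(A,R), (A,S)}

(A,P): not NE [P2→S gives 8>4]
(A,Q): not NE [P2→S gives 8>6]
(A,R): NE
(A,S): NE
(B,P): not NE [P1→A gives 9>0]
(B,Q): not NE [P1→A gives 5>3; P2→P gives 7>0]
(B,R): not NE [P1→A gives 8>4; P2→P gives 7>5]
(B,S): not NE [P2→P gives 7>0]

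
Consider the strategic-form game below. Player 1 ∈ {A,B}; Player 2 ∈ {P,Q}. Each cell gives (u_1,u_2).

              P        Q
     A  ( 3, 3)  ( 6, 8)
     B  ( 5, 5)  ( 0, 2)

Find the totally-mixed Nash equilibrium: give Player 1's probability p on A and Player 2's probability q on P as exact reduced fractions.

P1 mixes 3/8 on A; P2 mixes 3/4 on P

P1 indiff ⇒ q·3+(1-q)·6 = q·5+(1-q)·0 ⇒ q(-2) = (1-q)(-6) ⇒ q = 3/4
P2 indiff ⇒ p·3+(1-p)·5 = p·8+(1-p)·2 ⇒ p(-5) = (1-p)(-3) ⇒ p = 3/8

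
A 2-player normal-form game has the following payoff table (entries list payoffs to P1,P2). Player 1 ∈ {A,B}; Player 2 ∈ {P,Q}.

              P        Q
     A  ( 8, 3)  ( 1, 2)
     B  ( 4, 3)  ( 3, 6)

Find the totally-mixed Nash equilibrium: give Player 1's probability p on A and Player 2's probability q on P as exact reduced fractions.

P1 mixes 3/4 on A; P2 mixes 1/3 on P

P1 indiff ⇒ q·8+(1-q)·1 = q·4+(1-q)·3 ⇒ q(4) = (1-q)(2) ⇒ q = 1/3
P2 indiff ⇒ p·3+(1-p)·3 = p·2+(1-p)·6 ⇒ p(1) = (1-p)(3) ⇒ p = 3/4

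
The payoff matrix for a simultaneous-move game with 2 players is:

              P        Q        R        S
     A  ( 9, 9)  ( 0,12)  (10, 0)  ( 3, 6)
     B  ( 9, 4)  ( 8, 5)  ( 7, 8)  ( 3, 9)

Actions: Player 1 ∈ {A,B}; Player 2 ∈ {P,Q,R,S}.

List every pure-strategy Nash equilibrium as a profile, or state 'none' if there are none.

NE set: (B,S)

(A,P): not NE [P2→Q gives 12>9]
(A,Q): not NE [P1→B gives 8>0]
(A,R): not NE [P2→Q gives 12>0]
(A,S): not NE [P2→Q gives 12>6]
(B,P): not NE [P2→S gives 9>4]
(B,Q): not NE [P2→S gives 9>5]
(B,R): not NE [P1→A gives 10>7; P2→S gives 9>8]
(B,S): NE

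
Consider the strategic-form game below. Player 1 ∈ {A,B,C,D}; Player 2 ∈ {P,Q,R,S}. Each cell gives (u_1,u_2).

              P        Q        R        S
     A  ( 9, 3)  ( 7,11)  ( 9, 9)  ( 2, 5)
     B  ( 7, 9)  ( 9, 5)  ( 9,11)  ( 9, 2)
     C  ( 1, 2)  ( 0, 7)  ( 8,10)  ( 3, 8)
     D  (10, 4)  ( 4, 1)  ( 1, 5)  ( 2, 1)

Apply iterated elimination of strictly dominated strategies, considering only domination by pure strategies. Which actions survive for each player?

Remaining: P1:{A,B} P2:{Q,R}

P1 drop C (B beats it: P:7>1 Q:9>0 R:9>8 S:9>3)
P2 drop P (R beats it: A:9>3 B:11>9 D:5>4)
P1 drop D (B beats it: Q:9>4 R:9>1 S:9>2)
P2 drop S (Q beats it: A:11>5 B:5>2)
P1→{A,B} P2→{Q,R}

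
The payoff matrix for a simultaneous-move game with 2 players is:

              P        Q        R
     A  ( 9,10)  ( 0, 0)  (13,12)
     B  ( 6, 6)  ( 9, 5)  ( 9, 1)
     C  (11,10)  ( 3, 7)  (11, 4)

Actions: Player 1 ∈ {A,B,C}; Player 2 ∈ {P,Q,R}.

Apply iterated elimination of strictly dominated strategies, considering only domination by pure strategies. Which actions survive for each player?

P2 drop Q (P beats it: A:10>0 B:6>5 C:10>7)
P1 drop B (A beats it: P:9>6 R:13>9)
P1→{A,C} P2→{P,R}

Remaining: P1:{A,C} P2:{P,R}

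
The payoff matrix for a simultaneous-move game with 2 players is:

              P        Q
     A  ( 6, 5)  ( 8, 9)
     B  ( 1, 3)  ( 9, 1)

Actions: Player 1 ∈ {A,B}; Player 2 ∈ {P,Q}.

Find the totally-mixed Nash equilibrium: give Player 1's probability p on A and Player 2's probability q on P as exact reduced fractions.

(p,q) = (1/3, 1/6)

P1 indiff ⇒ q·6+(1-q)·8 = q·1+(1-q)·9 ⇒ q(5) = (1-q)(1) ⇒ q = 1/6
P2 indiff ⇒ p·5+(1-p)·3 = p·9+(1-p)·1 ⇒ p(-4) = (1-p)(-2) ⇒ p = 1/3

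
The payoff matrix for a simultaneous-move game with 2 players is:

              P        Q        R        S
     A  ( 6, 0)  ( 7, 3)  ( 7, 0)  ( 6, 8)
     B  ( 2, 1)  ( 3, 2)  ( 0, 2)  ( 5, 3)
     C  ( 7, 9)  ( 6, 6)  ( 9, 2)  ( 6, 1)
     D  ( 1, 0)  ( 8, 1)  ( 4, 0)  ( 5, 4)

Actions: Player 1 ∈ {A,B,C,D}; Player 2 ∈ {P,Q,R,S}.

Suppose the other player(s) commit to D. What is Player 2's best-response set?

u_2(P vs D) = 0
u_2(Q vs D) = 1
u_2(R vs D) = 0
u_2(S vs D) = 4
max payoff 4 at {S}

BR_2 = {S}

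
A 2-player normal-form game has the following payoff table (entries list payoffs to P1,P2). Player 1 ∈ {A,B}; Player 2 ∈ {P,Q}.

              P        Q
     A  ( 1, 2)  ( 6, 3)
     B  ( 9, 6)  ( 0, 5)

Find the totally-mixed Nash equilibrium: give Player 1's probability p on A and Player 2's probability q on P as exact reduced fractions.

P1 indiff ⇒ q·1+(1-q)·6 = q·9+(1-q)·0 ⇒ q(-8) = (1-q)(-6) ⇒ q = 3/7
P2 indiff ⇒ p·2+(1-p)·6 = p·3+(1-p)·5 ⇒ p(-1) = (1-p)(-1) ⇒ p = 1/2

(p,q) = (1/2, 3/7)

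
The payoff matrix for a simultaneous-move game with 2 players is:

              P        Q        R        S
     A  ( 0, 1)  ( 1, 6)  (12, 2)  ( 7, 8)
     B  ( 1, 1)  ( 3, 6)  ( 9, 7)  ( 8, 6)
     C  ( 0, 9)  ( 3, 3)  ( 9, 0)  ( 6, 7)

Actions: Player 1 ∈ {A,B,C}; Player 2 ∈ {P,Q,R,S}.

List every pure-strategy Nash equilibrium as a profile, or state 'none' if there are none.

PSNE: ∅

(A,P): not NE [P1→B gives 1>0; P2→S gives 8>1]
(A,Q): not NE [P1→C gives 3>1; P2→S gives 8>6]
(A,R): not NE [P2→S gives 8>2]
(A,S): not NE [P1→B gives 8>7]
(B,P): not NE [P2→R gives 7>1]
(B,Q): not NE [P2→R gives 7>6]
(B,R): not NE [P1→A gives 12>9]
(B,S): not NE [P2→R gives 7>6]
(C,P): not NE [P1→B gives 1>0]
(C,Q): not NE [P2→P gives 9>3]
(C,R): not NE [P1→A gives 12>9; P2→P gives 9>0]
(C,S): not NE [P1→B gives 8>6; P2→P gives 9>7]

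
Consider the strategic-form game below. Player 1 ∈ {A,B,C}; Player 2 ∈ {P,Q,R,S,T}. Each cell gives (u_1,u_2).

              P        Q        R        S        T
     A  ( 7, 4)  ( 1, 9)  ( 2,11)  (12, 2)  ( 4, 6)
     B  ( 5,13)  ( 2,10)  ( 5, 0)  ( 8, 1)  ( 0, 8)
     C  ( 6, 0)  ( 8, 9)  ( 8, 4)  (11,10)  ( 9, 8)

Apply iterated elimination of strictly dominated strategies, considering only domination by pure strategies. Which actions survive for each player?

Remaining: P1:{A,C} P2:{Q,R,S}

P1 drop B (C beats it: P:6>5 Q:8>2 R:8>5 S:11>8 T:9>0)
P2 drop P (Q beats it: A:9>4 C:9>0)
P2 drop T (Q beats it: A:9>6 C:9>8)
P1→{A,C} P2→{Q,R,S}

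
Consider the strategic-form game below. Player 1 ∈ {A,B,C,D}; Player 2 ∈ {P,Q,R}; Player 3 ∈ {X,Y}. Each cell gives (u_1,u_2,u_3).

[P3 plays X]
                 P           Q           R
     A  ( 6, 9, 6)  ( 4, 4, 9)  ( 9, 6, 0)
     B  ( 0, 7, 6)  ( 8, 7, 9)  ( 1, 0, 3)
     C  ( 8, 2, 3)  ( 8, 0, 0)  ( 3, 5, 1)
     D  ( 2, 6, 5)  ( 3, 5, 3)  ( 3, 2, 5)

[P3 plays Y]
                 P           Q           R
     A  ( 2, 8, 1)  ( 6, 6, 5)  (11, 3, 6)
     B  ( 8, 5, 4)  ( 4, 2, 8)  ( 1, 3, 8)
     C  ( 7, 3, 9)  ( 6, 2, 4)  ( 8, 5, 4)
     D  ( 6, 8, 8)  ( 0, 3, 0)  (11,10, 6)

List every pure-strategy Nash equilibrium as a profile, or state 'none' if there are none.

(A,P,X): not NE [P1→C gives 8>6]
(A,P,Y): not NE [P1→B gives 8>2; P3→X gives 6>1]
(A,Q,X): not NE [P1→C gives 8>4; P2→P gives 9>4]
(A,Q,Y): not NE [P2→P gives 8>6; P3→X gives 9>5]
(A,R,X): not NE [P2→P gives 9>6; P3→Y gives 6>0]
(A,R,Y): not NE [P2→P gives 8>3]
(B,P,X): not NE [P1→C gives 8>0]
(B,P,Y): not NE [P3→X gives 6>4]
(B,Q,X): NE
(B,Q,Y): not NE [P1→C gives 6>4; P2→P gives 5>2; P3→X gives 9>8]
(B,R,X): not NE [P1→A gives 9>1; P2→Q gives 7>0; P3→Y gives 8>3]
(B,R,Y): not NE [P1→D gives 11>1; P2→P gives 5>3]
(C,P,X): not NE [P2→R gives 5>2; P3→Y gives 9>3]
(C,P,Y): not NE [P1→B gives 8>7; P2→R gives 5>3]
(C,Q,X): not NE [P2→R gives 5>0; P3→Y gives 4>0]
(C,Q,Y): not NE [P2→R gives 5>2]
(C,R,X): not NE [P1→A gives 9>3; P3→Y gives 4>1]
(C,R,Y): not NE [P1→D gives 11>8]
(D,P,X): not NE [P1→C gives 8>2; P3→Y gives 8>5]
(D,P,Y): not NE [P1→B gives 8>6; P2→R gives 10>8]
(D,Q,X): not NE [P1→C gives 8>3; P2→P gives 6>5]
(D,Q,Y): not NE [P1→C gives 6>0; P2→R gives 10>3; P3→X gives 3>0]
(D,R,X): not NE [P1→A gives 9>3; P2→P gives 6>2; P3→Y gives 6>5]
(D,R,Y): NE

NE set: (B,Q,X), (D,R,Y)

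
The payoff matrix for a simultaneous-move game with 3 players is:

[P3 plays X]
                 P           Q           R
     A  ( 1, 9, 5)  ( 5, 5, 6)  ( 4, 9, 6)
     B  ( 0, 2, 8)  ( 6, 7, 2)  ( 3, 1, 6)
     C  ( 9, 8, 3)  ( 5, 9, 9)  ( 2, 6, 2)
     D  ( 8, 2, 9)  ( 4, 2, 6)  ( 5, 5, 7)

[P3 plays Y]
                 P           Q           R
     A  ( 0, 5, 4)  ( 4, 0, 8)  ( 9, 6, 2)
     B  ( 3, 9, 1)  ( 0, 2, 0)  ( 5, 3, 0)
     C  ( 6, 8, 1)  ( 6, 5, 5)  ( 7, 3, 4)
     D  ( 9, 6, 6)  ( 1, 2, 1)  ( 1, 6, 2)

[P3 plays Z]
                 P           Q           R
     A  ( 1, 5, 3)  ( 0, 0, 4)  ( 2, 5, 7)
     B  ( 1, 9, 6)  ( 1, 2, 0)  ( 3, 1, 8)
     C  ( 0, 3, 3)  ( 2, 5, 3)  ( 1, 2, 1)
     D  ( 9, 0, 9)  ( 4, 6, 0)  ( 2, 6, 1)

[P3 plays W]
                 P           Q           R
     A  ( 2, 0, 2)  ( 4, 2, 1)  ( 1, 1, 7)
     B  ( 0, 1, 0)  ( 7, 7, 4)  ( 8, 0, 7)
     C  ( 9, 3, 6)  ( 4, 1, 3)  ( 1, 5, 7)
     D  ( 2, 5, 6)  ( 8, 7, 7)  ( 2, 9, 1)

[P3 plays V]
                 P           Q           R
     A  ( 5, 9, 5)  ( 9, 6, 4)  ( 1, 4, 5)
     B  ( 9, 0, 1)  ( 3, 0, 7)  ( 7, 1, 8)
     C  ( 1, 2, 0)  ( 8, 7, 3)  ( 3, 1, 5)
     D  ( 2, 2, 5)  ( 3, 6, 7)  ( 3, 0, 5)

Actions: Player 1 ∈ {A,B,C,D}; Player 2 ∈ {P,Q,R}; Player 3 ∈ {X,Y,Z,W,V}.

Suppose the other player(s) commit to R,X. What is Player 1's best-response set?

u_1(A vs R,X) = 4
u_1(B vs R,X) = 3
u_1(C vs R,X) = 2
u_1(D vs R,X) = 5
max payoff 5 at {D}

P1 best: {D}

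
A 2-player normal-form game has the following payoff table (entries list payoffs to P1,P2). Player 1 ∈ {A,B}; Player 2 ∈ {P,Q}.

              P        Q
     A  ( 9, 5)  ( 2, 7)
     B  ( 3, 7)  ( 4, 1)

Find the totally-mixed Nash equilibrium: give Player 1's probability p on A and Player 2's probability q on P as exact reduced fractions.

p=3/4, q=1/4

P1 indiff ⇒ q·9+(1-q)·2 = q·3+(1-q)·4 ⇒ q(6) = (1-q)(2) ⇒ q = 1/4
P2 indiff ⇒ p·5+(1-p)·7 = p·7+(1-p)·1 ⇒ p(-2) = (1-p)(-6) ⇒ p = 3/4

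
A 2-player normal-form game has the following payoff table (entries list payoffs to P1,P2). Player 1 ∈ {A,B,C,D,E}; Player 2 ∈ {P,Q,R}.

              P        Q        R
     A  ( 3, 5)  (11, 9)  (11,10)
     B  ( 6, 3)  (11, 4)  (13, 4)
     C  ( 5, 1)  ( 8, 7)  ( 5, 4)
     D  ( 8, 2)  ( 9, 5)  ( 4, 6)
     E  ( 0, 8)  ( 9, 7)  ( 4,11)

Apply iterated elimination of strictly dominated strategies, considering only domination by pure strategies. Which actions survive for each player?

P1 drop C (B beats it: P:6>5 Q:11>8 R:13>5)
P1 drop E (A beats it: P:3>0 Q:11>9 R:11>4)
P2 drop P (Q beats it: A:9>5 B:4>3 D:5>2)
P1 drop D (A beats it: Q:11>9 R:11>4)
P1→{A,B} P2→{Q,R}

Survivors P1:{A,B} P2:{Q,R}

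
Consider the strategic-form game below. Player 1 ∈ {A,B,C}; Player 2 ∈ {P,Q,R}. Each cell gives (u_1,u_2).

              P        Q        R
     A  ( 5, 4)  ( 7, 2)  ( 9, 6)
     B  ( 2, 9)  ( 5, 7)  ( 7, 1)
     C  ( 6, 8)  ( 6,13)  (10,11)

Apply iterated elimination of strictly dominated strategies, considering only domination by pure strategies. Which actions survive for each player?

P1 drop B (A beats it: P:5>2 Q:7>5 R:9>7)
P2 drop P (R beats it: A:6>4 C:11>8)
P1→{A,C} P2→{Q,R}

Remaining: P1:{A,C} P2:{Q,R}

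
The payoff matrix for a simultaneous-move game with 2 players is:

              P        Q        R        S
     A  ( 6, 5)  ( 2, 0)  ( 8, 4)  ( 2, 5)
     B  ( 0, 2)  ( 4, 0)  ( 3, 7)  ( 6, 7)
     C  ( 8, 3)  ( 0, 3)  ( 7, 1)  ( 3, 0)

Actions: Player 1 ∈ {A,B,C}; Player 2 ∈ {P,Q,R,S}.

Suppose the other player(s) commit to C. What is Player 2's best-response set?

u_2(P vs C) = 3
u_2(Q vs C) = 3
u_2(R vs C) = 1
u_2(S vs C) = 0
max payoff 3 at {P,Q}

BR_2 = {P,Q}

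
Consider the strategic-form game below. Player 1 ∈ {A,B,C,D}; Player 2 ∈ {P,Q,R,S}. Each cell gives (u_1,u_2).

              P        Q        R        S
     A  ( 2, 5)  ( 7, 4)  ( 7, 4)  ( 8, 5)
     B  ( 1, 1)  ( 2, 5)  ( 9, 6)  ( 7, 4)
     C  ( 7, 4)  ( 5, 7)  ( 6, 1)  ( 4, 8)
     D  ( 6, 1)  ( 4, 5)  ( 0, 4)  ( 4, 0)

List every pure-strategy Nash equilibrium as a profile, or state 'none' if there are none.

NE set: (A,S), (B,R)

(A,P): not NE [P1→C gives 7>2]
(A,Q): not NE [P2→S gives 5>4]
(A,R): not NE [P1→B gives 9>7; P2→S gives 5>4]
(A,S): NE
(B,P): not NE [P1→C gives 7>1; P2→R gives 6>1]
(B,Q): not NE [P1→A gives 7>2; P2→R gives 6>5]
(B,R): NE
(B,S): not NE [P1→A gives 8>7; P2→R gives 6>4]
(C,P): not NE [P2→S gives 8>4]
(C,Q): not NE [P1→A gives 7>5; P2→S gives 8>7]
(C,R): not NE [P1→B gives 9>6; P2→S gives 8>1]
(C,S): not NE [P1→A gives 8>4]
(D,P): not NE [P1→C gives 7>6; P2→Q gives 5>1]
(D,Q): not NE [P1→A gives 7>4]
(D,R): not NE [P1→B gives 9>0; P2→Q gives 5>4]
(D,S): not NE [P1→A gives 8>4; P2→Q gives 5>0]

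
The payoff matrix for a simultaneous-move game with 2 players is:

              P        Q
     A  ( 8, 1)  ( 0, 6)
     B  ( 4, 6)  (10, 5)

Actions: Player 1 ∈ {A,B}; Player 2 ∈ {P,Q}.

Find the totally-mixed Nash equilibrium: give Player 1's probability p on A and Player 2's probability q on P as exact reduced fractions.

p=1/6, q=5/7

P1 indiff ⇒ q·8+(1-q)·0 = q·4+(1-q)·10 ⇒ q(4) = (1-q)(10) ⇒ q = 5/7
P2 indiff ⇒ p·1+(1-p)·6 = p·6+(1-p)·5 ⇒ p(-5) = (1-p)(-1) ⇒ p = 1/6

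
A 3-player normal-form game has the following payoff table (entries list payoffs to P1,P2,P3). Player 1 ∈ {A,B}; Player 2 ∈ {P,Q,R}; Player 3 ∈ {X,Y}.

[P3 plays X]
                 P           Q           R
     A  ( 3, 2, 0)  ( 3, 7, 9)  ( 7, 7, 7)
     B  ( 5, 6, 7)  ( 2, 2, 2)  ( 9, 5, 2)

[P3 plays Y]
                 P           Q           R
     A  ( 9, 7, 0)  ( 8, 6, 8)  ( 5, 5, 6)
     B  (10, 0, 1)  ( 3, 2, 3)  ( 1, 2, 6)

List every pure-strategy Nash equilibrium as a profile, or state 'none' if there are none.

PSNE = {(A,Q,X), (B,P,X)}

(A,P,X): not NE [P1→B gives 5>3; P2→R gives 7>2]
(A,P,Y): not NE [P1→B gives 10>9]
(A,Q,X): NE
(A,Q,Y): not NE [P2→P gives 7>6; P3→X gives 9>8]
(A,R,X): not NE [P1→B gives 9>7]
(A,R,Y): not NE [P2→P gives 7>5; P3→X gives 7>6]
(B,P,X): NE
(B,P,Y): not NE [P2→R gives 2>0; P3→X gives 7>1]
(B,Q,X): not NE [P1→A gives 3>2; P2→P gives 6>2; P3→Y gives 3>2]
(B,Q,Y): not NE [P1→A gives 8>3]
(B,R,X): not NE [P2→P gives 6>5; P3→Y gives 6>2]
(B,R,Y): not NE [P1→A gives 5>1]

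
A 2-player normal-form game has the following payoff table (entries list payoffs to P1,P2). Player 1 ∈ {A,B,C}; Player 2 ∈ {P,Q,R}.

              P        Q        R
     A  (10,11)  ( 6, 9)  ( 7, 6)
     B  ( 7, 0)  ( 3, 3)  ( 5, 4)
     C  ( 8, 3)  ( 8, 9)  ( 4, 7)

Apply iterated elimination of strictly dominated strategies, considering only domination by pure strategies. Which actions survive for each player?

Remaining: P1:{A,C} P2:{P,Q}

P1 drop B (A beats it: P:10>7 Q:6>3 R:7>5)
P2 drop R (Q beats it: A:9>6 C:9>7)
P1→{A,C} P2→{P,Q}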